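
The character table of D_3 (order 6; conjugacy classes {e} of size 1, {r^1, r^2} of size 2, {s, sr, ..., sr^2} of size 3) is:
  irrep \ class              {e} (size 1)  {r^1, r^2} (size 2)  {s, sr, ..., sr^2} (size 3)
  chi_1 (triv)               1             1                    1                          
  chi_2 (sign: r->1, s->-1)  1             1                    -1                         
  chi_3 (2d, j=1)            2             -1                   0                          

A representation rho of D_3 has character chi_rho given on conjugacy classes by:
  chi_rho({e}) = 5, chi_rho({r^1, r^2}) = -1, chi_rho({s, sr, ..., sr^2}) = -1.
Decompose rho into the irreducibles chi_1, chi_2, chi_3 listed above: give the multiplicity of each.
Multiplicities: chi_1: 0, chi_2: 1, chi_3: 2.

Solution. Use <chi_rho, chi> = (1/|G|) sum_C |C| * chi_rho(C) * conj(chi(C)) with |G| = 6 for each irreducible chi in the table:
  <chi_rho, chi_1> = (1/6)[1*(5)*conj(1) + 2*(-1)*conj(1) + 3*(-1)*conj(1)]
      = (1/6)[(5) + (-2) + (-3)] = 0/6 = 0
  <chi_rho, chi_2> = (1/6)[1*(5)*conj(1) + 2*(-1)*conj(1) + 3*(-1)*conj(-1)]
      = (1/6)[(5) + (-2) + (3)] = 6/6 = 1
  <chi_rho, chi_3> = (1/6)[1*(5)*conj(2) + 2*(-1)*conj(-1) + 3*(-1)*conj(0)]
      = (1/6)[(10) + (2) + (0)] = 12/6 = 2
Dimension check: dim(rho) = sum (mult * dim) = 0*1 + 1*1 + 2*2 = 5 = chi_rho(e) = 5.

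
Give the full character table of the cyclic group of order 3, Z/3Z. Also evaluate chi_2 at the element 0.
Character table of Z/3Z (irreps indexed chi_0,...,chi_2 with chi_k(m) = zeta_3^(k*m), zeta_3 = exp(2*pi*i/3)):
  irrep \ class  {0} (size 1)  {1} (size 1)    {2} (size 1)  
  chi_0          1             1               1             
  chi_1          1             exp(2*I*pi/3)   exp(-2*I*pi/3)
  chi_2          1             exp(-2*I*pi/3)  exp(2*I*pi/3) 

Spot check: chi_2(0) = zeta_3^(2*0) = zeta_3^0 = 1.

Why: Z/3Z is abelian, so all 3 irreducible complex representations are 1-dimensional. They are given by chi_k(m) = zeta_3^(k*m) for k = 0,...,2. Row orthogonality: sum_m chi_k(m) conj(chi_l(m)) = 3 * [k = l].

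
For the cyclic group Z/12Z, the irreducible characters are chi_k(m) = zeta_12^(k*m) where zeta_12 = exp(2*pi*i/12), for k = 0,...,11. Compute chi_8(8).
chi_8(8) = zeta_12^64 = exp(2*I*pi/3)

Proof sketch: chi_8(8) = zeta_12^(8*8) = zeta_12^64. Since zeta_12^12 = 1, this equals zeta_12^4 = exp(2*pi*i*4/12) = exp(2*I*pi/3).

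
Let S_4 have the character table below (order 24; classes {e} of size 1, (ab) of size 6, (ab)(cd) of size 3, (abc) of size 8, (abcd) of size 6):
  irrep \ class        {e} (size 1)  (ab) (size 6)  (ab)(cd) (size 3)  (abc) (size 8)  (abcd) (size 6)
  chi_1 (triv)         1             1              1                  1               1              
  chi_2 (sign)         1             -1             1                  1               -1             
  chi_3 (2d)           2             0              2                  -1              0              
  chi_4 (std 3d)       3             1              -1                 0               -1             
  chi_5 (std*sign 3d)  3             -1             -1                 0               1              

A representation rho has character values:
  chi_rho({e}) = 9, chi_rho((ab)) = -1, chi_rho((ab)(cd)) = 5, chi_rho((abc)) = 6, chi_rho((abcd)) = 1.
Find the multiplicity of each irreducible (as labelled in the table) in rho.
Multiplicities: chi_1: 3, chi_2: 3, chi_3: 0, chi_4: 0, chi_5: 1.

Proof sketch: Use <chi_rho, chi> = (1/|G|) sum_C |C| * chi_rho(C) * conj(chi(C)) with |G| = 24 for each irreducible chi in the table:
  <chi_rho, chi_1> = (1/24)[1*(9)*conj(1) + 6*(-1)*conj(1) + 3*(5)*conj(1) + 8*(6)*conj(1) + 6*(1)*conj(1)]
      = (1/24)[(9) + (-6) + (15) + (48) + (6)] = 72/24 = 3
  <chi_rho, chi_2> = (1/24)[1*(9)*conj(1) + 6*(-1)*conj(-1) + 3*(5)*conj(1) + 8*(6)*conj(1) + 6*(1)*conj(-1)]
      = (1/24)[(9) + (6) + (15) + (48) + (-6)] = 72/24 = 3
  <chi_rho, chi_3> = (1/24)[1*(9)*conj(2) + 6*(-1)*conj(0) + 3*(5)*conj(2) + 8*(6)*conj(-1) + 6*(1)*conj(0)]
      = (1/24)[(18) + (0) + (30) + (-48) + (0)] = 0/24 = 0
  <chi_rho, chi_4> = (1/24)[1*(9)*conj(3) + 6*(-1)*conj(1) + 3*(5)*conj(-1) + 8*(6)*conj(0) + 6*(1)*conj(-1)]
      = (1/24)[(27) + (-6) + (-15) + (0) + (-6)] = 0/24 = 0
  <chi_rho, chi_5> = (1/24)[1*(9)*conj(3) + 6*(-1)*conj(-1) + 3*(5)*conj(-1) + 8*(6)*conj(0) + 6*(1)*conj(1)]
      = (1/24)[(27) + (6) + (-15) + (0) + (6)] = 24/24 = 1
Dimension check: dim(rho) = sum (mult * dim) = 3*1 + 3*1 + 0*2 + 0*3 + 1*3 = 9 = chi_rho(e) = 9.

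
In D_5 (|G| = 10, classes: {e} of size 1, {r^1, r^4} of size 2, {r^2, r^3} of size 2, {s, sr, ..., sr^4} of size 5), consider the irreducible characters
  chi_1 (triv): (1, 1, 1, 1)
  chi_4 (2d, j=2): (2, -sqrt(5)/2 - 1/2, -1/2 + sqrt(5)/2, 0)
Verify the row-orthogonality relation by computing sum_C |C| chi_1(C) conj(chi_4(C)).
Sum = 0; so <chi_1, chi_4> = 0 (distinct irreducibles are orthogonal).

Compute term by term over conjugacy classes (|C| * chi_1(C) * conj(chi_4(C))):
  1*(1)*conj(2) + 2*(1)*conj(-sqrt(5)/2 - 1/2) + 2*(1)*conj(-1/2 + sqrt(5)/2) + 5*(1)*conj(0)
  = (2) + (-sqrt(5) - 1) + (-1 + sqrt(5)) + (0)
  = 0.
Dividing by |G| = 10 gives 0/10 = 0, matching the row-orthogonality relation <chi_1, chi_4> = [chi_1 = chi_4].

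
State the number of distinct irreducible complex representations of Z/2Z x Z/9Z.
18

The number of irreducible complex representations of a finite group equals its number of conjugacy classes. Z/2Z x Z/9Z is abelian of order 18, so every element is its own conjugacy class: 18 classes, so Z/2Z x Z/9Z (order 18) has exactly 18 irreducible complex representations.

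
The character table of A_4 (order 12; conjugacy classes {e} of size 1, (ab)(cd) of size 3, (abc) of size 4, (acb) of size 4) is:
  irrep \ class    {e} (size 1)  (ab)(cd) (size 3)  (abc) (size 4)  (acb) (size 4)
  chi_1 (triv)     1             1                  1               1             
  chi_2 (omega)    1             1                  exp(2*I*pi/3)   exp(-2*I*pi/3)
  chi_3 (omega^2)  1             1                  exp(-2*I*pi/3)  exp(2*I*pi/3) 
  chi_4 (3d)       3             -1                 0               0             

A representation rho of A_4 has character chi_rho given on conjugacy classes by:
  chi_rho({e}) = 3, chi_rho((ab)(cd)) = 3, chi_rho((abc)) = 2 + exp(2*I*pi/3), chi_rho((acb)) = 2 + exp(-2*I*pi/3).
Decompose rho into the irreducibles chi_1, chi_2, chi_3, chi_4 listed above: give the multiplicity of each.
Multiplicities: chi_1: 2, chi_2: 1, chi_3: 0, chi_4: 0.

Argument: Use <chi_rho, chi> = (1/|G|) sum_C |C| * chi_rho(C) * conj(chi(C)) with |G| = 12 for each irreducible chi in the table:
  <chi_rho, chi_1> = (1/12)[1*(3)*conj(1) + 3*(3)*conj(1) + 4*(2 + exp(2*I*pi/3))*conj(1) + 4*(2 + exp(-2*I*pi/3))*conj(1)]
      = (1/12)[(3) + (9) + (8 + 4*exp(2*I*pi/3)) + (8 + 4*exp(-2*I*pi/3))] = 24/12 = 2
  <chi_rho, chi_2> = (1/12)[1*(3)*conj(1) + 3*(3)*conj(1) + 4*(2 + exp(2*I*pi/3))*conj(exp(2*I*pi/3)) + 4*(2 + exp(-2*I*pi/3))*conj(exp(-2*I*pi/3))]
      = (1/12)[(3) + (9) + (4 + 8*exp(-2*I*pi/3)) + (4 + 8*exp(2*I*pi/3))] = 12/12 = 1
  <chi_rho, chi_3> = (1/12)[1*(3)*conj(1) + 3*(3)*conj(1) + 4*(2 + exp(2*I*pi/3))*conj(exp(-2*I*pi/3)) + 4*(2 + exp(-2*I*pi/3))*conj(exp(2*I*pi/3))]
      = (1/12)[(3) + (9) + (4*exp(-2*I*pi/3) + 8*exp(2*I*pi/3)) + (8*exp(-2*I*pi/3) + 4*exp(2*I*pi/3))] = 0/12 = 0
  <chi_rho, chi_4> = (1/12)[1*(3)*conj(3) + 3*(3)*conj(-1) + 4*(2 + exp(2*I*pi/3))*conj(0) + 4*(2 + exp(-2*I*pi/3))*conj(0)]
      = (1/12)[(9) + (-9) + (0) + (0)] = 0/12 = 0
(Exp terms are combined using exp(i*s)*conj(exp(i*t)) = exp(i*(s-t)), and sums of them are collapsed using the identity that for every m > 1 the m distinct m-th roots of unity sum to 0, e.g. 1 + exp(2*I*pi/3) + exp(-2*I*pi/3) = 0.)
Dimension check: dim(rho) = sum (mult * dim) = 2*1 + 1*1 + 0*1 + 0*3 = 3 = chi_rho(e) = 3.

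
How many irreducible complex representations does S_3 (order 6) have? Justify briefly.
3

Reasoning: The number of irreducible complex representations of a finite group equals its number of conjugacy classes. Conjugacy classes in S_3 correspond to cycle types, i.e. partitions of 3; there are p(3) = 3 of them, so S_3 (order 6) has exactly 3 irreducible complex representations.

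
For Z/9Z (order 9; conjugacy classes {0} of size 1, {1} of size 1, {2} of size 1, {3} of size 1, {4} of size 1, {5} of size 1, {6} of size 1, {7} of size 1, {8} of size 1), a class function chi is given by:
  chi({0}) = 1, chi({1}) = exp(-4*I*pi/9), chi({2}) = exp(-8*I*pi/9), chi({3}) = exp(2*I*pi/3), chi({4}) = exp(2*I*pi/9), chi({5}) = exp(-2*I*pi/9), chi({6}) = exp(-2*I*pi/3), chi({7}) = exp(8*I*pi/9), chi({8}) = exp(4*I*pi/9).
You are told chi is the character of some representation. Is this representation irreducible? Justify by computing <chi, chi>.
Irreducible: <chi, chi> = 1.

Why: <chi, chi> = (1/|G|) sum_C |C| * |chi(C)|^2 = (1/9)[1*|1|^2 + 1*|exp(-4*I*pi/9)|^2 + 1*|exp(-8*I*pi/9)|^2 + 1*|exp(2*I*pi/3)|^2 + 1*|exp(2*I*pi/9)|^2 + 1*|exp(-2*I*pi/9)|^2 + 1*|exp(-2*I*pi/3)|^2 + 1*|exp(8*I*pi/9)|^2 + 1*|exp(4*I*pi/9)|^2]
  = (1/9)[(1) + (1) + (1) + (1) + (1) + (1) + (1) + (1) + (1)] = 9/9 = 1.
(Exp terms are combined using exp(i*s)*conj(exp(i*t)) = exp(i*(s-t)), and sums of them are collapsed using the identity that for every m > 1 the m distinct m-th roots of unity sum to 0, e.g. 1 + exp(2*I*pi/3) + exp(-2*I*pi/3) = 0.)
A character is irreducible iff <chi, chi> = 1, so this representation is irreducible.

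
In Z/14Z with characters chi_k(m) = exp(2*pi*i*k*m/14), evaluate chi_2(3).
chi_2(3) = zeta_14^6 = exp(6*I*pi/7)

Solution. chi_2(3) = zeta_14^(2*3) = zeta_14^6. Since zeta_14^14 = 1, this equals zeta_14^6 = exp(2*pi*i*6/14) = exp(6*I*pi/7).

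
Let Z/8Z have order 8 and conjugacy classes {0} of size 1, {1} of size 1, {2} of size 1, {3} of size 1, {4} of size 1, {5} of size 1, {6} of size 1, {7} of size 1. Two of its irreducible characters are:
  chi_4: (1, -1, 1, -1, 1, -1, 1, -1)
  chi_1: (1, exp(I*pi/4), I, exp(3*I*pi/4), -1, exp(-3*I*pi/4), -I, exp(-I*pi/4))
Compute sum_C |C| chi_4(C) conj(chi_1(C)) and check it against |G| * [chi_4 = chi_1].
Sum = 0; so <chi_4, chi_1> = 0 (distinct irreducibles are orthogonal).

Solution. Compute term by term over conjugacy classes (|C| * chi_4(C) * conj(chi_1(C))):
  1*(1)*conj(1) + 1*(-1)*conj(exp(I*pi/4)) + 1*(1)*conj(I) + 1*(-1)*conj(exp(3*I*pi/4)) + 1*(1)*conj(-1) + 1*(-1)*conj(exp(-3*I*pi/4)) + 1*(1)*conj(-I) + 1*(-1)*conj(exp(-I*pi/4))
  = (1) + (-exp(-I*pi/4)) + (-I) + (-exp(-3*I*pi/4)) + (-1) + (-exp(3*I*pi/4)) + (I) + (-exp(I*pi/4))
  = 0.
(Exp terms are combined using exp(i*s)*conj(exp(i*t)) = exp(i*(s-t)), and sums of them are collapsed using the identity that for every m > 1 the m distinct m-th roots of unity sum to 0, e.g. 1 + exp(2*I*pi/3) + exp(-2*I*pi/3) = 0.)
Dividing by |G| = 8 gives 0/8 = 0, matching the row-orthogonality relation <chi_4, chi_1> = [chi_4 = chi_1].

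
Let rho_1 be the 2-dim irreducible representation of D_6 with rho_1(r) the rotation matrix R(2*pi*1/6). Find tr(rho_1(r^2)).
chi_{rho_1}(r^2) = 2*cos(2*pi*1*2/6) = -1

Reasoning: rho_1(r^2) is rotation by angle 2*pi*1*2/6, whose trace is 2*cos(2*pi*1*2/6) = -1.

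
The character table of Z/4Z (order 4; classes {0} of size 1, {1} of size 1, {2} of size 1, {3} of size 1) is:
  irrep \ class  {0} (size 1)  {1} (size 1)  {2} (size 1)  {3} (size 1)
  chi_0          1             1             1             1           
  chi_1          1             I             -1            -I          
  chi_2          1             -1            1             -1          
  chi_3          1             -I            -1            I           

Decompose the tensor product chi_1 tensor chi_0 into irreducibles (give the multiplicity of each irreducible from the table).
chi_1 tensor chi_0 = chi_1 (all other irreducibles have multiplicity 0).

Why: The character of a tensor product is the pointwise product (chi_1 * chi_0)(C) = chi_1(C) * chi_0(C):
  {0}: (1)*(1), {1}: (I)*(1), {2}: (-1)*(1), {3}: (-I)*(1)
so (chi_1 * chi_0) takes values
  {0} -> 1, {1} -> I, {2} -> -1, {3} -> -I.
Now take the inner product of this character with each irreducible chi from the table, <chi_1*chi_0, chi> = (1/4) sum_C |C| (chi_1*chi_0)(C) conj(chi(C)):
  <chi_1*chi_0, chi_0> = (1/4)[1*(1)*conj(1) + 1*(I)*conj(1) + 1*(-1)*conj(1) + 1*(-I)*conj(1)]
      = (1/4)[(1) + (I) + (-1) + (-I)] = 0/4 = 0
  <chi_1*chi_0, chi_1> = (1/4)[1*(1)*conj(1) + 1*(I)*conj(I) + 1*(-1)*conj(-1) + 1*(-I)*conj(-I)]
      = (1/4)[(1) + (1) + (1) + (1)] = 4/4 = 1
  <chi_1*chi_0, chi_2> = (1/4)[1*(1)*conj(1) + 1*(I)*conj(-1) + 1*(-1)*conj(1) + 1*(-I)*conj(-1)]
      = (1/4)[(1) + (-I) + (-1) + (I)] = 0/4 = 0
  <chi_1*chi_0, chi_3> = (1/4)[1*(1)*conj(1) + 1*(I)*conj(-I) + 1*(-1)*conj(-1) + 1*(-I)*conj(I)]
      = (1/4)[(1) + (-1) + (1) + (-1)] = 0/4 = 0
(Exp terms are combined using exp(i*s)*conj(exp(i*t)) = exp(i*(s-t)), and sums of them are collapsed using the identity that for every m > 1 the m distinct m-th roots of unity sum to 0, e.g. 1 + exp(2*I*pi/3) + exp(-2*I*pi/3) = 0.)
Hence the multiplicities are chi_1: 1. Dimension check: dim(chi_1)*dim(chi_0) = 1*1 = 1 and sum (mult * dim) = 1*1 = 1.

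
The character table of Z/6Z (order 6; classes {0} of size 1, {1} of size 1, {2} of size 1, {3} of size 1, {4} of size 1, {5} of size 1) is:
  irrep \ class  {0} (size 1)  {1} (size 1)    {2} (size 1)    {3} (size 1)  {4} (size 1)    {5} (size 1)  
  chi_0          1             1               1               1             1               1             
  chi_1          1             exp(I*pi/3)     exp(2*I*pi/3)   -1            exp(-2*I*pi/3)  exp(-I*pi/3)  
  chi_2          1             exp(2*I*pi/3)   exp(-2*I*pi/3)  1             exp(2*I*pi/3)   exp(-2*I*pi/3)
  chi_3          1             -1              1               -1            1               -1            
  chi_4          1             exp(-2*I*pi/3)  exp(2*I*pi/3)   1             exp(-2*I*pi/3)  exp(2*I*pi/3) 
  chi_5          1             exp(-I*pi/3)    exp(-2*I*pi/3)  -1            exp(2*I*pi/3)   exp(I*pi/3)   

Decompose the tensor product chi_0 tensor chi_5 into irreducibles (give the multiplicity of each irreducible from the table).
chi_0 tensor chi_5 = chi_5 (all other irreducibles have multiplicity 0).

Proof sketch: The character of a tensor product is the pointwise product (chi_0 * chi_5)(C) = chi_0(C) * chi_5(C):
  {0}: (1)*(1), {1}: (1)*(exp(-I*pi/3)), {2}: (1)*(exp(-2*I*pi/3)), {3}: (1)*(-1), {4}: (1)*(exp(2*I*pi/3)), {5}: (1)*(exp(I*pi/3))
so (chi_0 * chi_5) takes values
  {0} -> 1, {1} -> exp(-I*pi/3), {2} -> exp(-2*I*pi/3), {3} -> -1, {4} -> exp(2*I*pi/3), {5} -> exp(I*pi/3).
Now take the inner product of this character with each irreducible chi from the table, <chi_0*chi_5, chi> = (1/6) sum_C |C| (chi_0*chi_5)(C) conj(chi(C)):
  <chi_0*chi_5, chi_0> = (1/6)[1*(1)*conj(1) + 1*(exp(-I*pi/3))*conj(1) + 1*(exp(-2*I*pi/3))*conj(1) + 1*(-1)*conj(1) + 1*(exp(2*I*pi/3))*conj(1) + 1*(exp(I*pi/3))*conj(1)]
      = (1/6)[(1) + (exp(-I*pi/3)) + (exp(-2*I*pi/3)) + (-1) + (exp(2*I*pi/3)) + (exp(I*pi/3))] = 0/6 = 0
  <chi_0*chi_5, chi_1> = (1/6)[1*(1)*conj(1) + 1*(exp(-I*pi/3))*conj(exp(I*pi/3)) + 1*(exp(-2*I*pi/3))*conj(exp(2*I*pi/3)) + 1*(-1)*conj(-1) + 1*(exp(2*I*pi/3))*conj(exp(-2*I*pi/3)) + 1*(exp(I*pi/3))*conj(exp(-I*pi/3))]
      = (1/6)[(1) + (exp(-2*I*pi/3)) + (exp(2*I*pi/3)) + (1) + (exp(-2*I*pi/3)) + (exp(2*I*pi/3))] = 0/6 = 0
  <chi_0*chi_5, chi_2> = (1/6)[1*(1)*conj(1) + 1*(exp(-I*pi/3))*conj(exp(2*I*pi/3)) + 1*(exp(-2*I*pi/3))*conj(exp(-2*I*pi/3)) + 1*(-1)*conj(1) + 1*(exp(2*I*pi/3))*conj(exp(2*I*pi/3)) + 1*(exp(I*pi/3))*conj(exp(-2*I*pi/3))]
      = (1/6)[(1) + (-1) + (1) + (-1) + (1) + (-1)] = 0/6 = 0
  <chi_0*chi_5, chi_3> = (1/6)[1*(1)*conj(1) + 1*(exp(-I*pi/3))*conj(-1) + 1*(exp(-2*I*pi/3))*conj(1) + 1*(-1)*conj(-1) + 1*(exp(2*I*pi/3))*conj(1) + 1*(exp(I*pi/3))*conj(-1)]
      = (1/6)[(1) + (-exp(-I*pi/3)) + (exp(-2*I*pi/3)) + (1) + (exp(2*I*pi/3)) + (-exp(I*pi/3))] = 0/6 = 0
  <chi_0*chi_5, chi_4> = (1/6)[1*(1)*conj(1) + 1*(exp(-I*pi/3))*conj(exp(-2*I*pi/3)) + 1*(exp(-2*I*pi/3))*conj(exp(2*I*pi/3)) + 1*(-1)*conj(1) + 1*(exp(2*I*pi/3))*conj(exp(-2*I*pi/3)) + 1*(exp(I*pi/3))*conj(exp(2*I*pi/3))]
      = (1/6)[(1) + (exp(I*pi/3)) + (exp(2*I*pi/3)) + (-1) + (exp(-2*I*pi/3)) + (exp(-I*pi/3))] = 0/6 = 0
  <chi_0*chi_5, chi_5> = (1/6)[1*(1)*conj(1) + 1*(exp(-I*pi/3))*conj(exp(-I*pi/3)) + 1*(exp(-2*I*pi/3))*conj(exp(-2*I*pi/3)) + 1*(-1)*conj(-1) + 1*(exp(2*I*pi/3))*conj(exp(2*I*pi/3)) + 1*(exp(I*pi/3))*conj(exp(I*pi/3))]
      = (1/6)[(1) + (1) + (1) + (1) + (1) + (1)] = 6/6 = 1
(Exp terms are combined using exp(i*s)*conj(exp(i*t)) = exp(i*(s-t)), and sums of them are collapsed using the identity that for every m > 1 the m distinct m-th roots of unity sum to 0, e.g. 1 + exp(2*I*pi/3) + exp(-2*I*pi/3) = 0.)
Hence the multiplicities are chi_5: 1. Dimension check: dim(chi_0)*dim(chi_5) = 1*1 = 1 and sum (mult * dim) = 1*1 = 1.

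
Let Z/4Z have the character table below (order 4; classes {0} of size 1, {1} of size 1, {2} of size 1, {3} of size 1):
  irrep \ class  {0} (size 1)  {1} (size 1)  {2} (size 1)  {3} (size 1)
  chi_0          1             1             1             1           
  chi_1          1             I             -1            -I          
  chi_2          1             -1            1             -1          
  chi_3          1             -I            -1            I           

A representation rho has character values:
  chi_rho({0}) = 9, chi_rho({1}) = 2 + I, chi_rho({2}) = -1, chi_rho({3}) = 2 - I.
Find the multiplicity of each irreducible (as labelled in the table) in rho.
Multiplicities: chi_0: 3, chi_1: 3, chi_2: 1, chi_3: 2.

Use <chi_rho, chi> = (1/|G|) sum_C |C| * chi_rho(C) * conj(chi(C)) with |G| = 4 for each irreducible chi in the table:
  <chi_rho, chi_0> = (1/4)[1*(9)*conj(1) + 1*(2 + I)*conj(1) + 1*(-1)*conj(1) + 1*(2 - I)*conj(1)]
      = (1/4)[(9) + (2 + I) + (-1) + (2 - I)] = 12/4 = 3
  <chi_rho, chi_1> = (1/4)[1*(9)*conj(1) + 1*(2 + I)*conj(I) + 1*(-1)*conj(-1) + 1*(2 - I)*conj(-I)]
      = (1/4)[(9) + (1 - 2*I) + (1) + (1 + 2*I)] = 12/4 = 3
  <chi_rho, chi_2> = (1/4)[1*(9)*conj(1) + 1*(2 + I)*conj(-1) + 1*(-1)*conj(1) + 1*(2 - I)*conj(-1)]
      = (1/4)[(9) + (-2 - I) + (-1) + (-2 + I)] = 4/4 = 1
  <chi_rho, chi_3> = (1/4)[1*(9)*conj(1) + 1*(2 + I)*conj(-I) + 1*(-1)*conj(-1) + 1*(2 - I)*conj(I)]
      = (1/4)[(9) + (-1 + 2*I) + (1) + (-1 - 2*I)] = 8/4 = 2
(Exp terms are combined using exp(i*s)*conj(exp(i*t)) = exp(i*(s-t)), and sums of them are collapsed using the identity that for every m > 1 the m distinct m-th roots of unity sum to 0, e.g. 1 + exp(2*I*pi/3) + exp(-2*I*pi/3) = 0.)
Dimension check: dim(rho) = sum (mult * dim) = 3*1 + 3*1 + 1*1 + 2*1 = 9 = chi_rho(e) = 9.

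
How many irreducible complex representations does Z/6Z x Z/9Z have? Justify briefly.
54

Explanation: The number of irreducible complex representations of a finite group equals its number of conjugacy classes. Z/6Z x Z/9Z is abelian of order 54, so every element is its own conjugacy class: 54 classes, so Z/6Z x Z/9Z (order 54) has exactly 54 irreducible complex representations.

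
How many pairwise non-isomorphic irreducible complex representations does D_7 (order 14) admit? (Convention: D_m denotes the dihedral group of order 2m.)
5

Explanation: The number of irreducible complex representations of a finite group equals its number of conjugacy classes. D_7 has 5 conjugacy classes ((n+3)/2 for n odd), so D_7 (order 14) has exactly 5 irreducible complex representations.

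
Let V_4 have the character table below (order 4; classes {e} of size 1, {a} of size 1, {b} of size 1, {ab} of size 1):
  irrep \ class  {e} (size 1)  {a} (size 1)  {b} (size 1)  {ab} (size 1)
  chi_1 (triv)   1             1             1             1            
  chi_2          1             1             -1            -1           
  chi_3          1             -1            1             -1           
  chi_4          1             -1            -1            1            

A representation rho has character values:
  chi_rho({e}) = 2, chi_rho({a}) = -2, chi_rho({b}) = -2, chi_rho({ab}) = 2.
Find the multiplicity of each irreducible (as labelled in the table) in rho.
Multiplicities: chi_1: 0, chi_2: 0, chi_3: 0, chi_4: 2.

Working: Use <chi_rho, chi> = (1/|G|) sum_C |C| * chi_rho(C) * conj(chi(C)) with |G| = 4 for each irreducible chi in the table:
  <chi_rho, chi_1> = (1/4)[1*(2)*conj(1) + 1*(-2)*conj(1) + 1*(-2)*conj(1) + 1*(2)*conj(1)]
      = (1/4)[(2) + (-2) + (-2) + (2)] = 0/4 = 0
  <chi_rho, chi_2> = (1/4)[1*(2)*conj(1) + 1*(-2)*conj(1) + 1*(-2)*conj(-1) + 1*(2)*conj(-1)]
      = (1/4)[(2) + (-2) + (2) + (-2)] = 0/4 = 0
  <chi_rho, chi_3> = (1/4)[1*(2)*conj(1) + 1*(-2)*conj(-1) + 1*(-2)*conj(1) + 1*(2)*conj(-1)]
      = (1/4)[(2) + (2) + (-2) + (-2)] = 0/4 = 0
  <chi_rho, chi_4> = (1/4)[1*(2)*conj(1) + 1*(-2)*conj(-1) + 1*(-2)*conj(-1) + 1*(2)*conj(1)]
      = (1/4)[(2) + (2) + (2) + (2)] = 8/4 = 2
Dimension check: dim(rho) = sum (mult * dim) = 0*1 + 0*1 + 0*1 + 2*1 = 2 = chi_rho(e) = 2.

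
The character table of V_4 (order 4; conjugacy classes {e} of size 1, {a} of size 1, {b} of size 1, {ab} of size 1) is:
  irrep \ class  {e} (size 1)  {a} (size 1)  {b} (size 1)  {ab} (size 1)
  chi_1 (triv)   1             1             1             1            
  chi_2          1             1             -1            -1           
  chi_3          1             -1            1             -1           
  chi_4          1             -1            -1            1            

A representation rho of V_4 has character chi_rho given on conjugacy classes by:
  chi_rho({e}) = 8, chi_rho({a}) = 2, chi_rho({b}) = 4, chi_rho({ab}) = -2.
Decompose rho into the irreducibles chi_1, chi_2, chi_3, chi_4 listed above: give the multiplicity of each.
Multiplicities: chi_1: 3, chi_2: 2, chi_3: 3, chi_4: 0.

Details: Use <chi_rho, chi> = (1/|G|) sum_C |C| * chi_rho(C) * conj(chi(C)) with |G| = 4 for each irreducible chi in the table:
  <chi_rho, chi_1> = (1/4)[1*(8)*conj(1) + 1*(2)*conj(1) + 1*(4)*conj(1) + 1*(-2)*conj(1)]
      = (1/4)[(8) + (2) + (4) + (-2)] = 12/4 = 3
  <chi_rho, chi_2> = (1/4)[1*(8)*conj(1) + 1*(2)*conj(1) + 1*(4)*conj(-1) + 1*(-2)*conj(-1)]
      = (1/4)[(8) + (2) + (-4) + (2)] = 8/4 = 2
  <chi_rho, chi_3> = (1/4)[1*(8)*conj(1) + 1*(2)*conj(-1) + 1*(4)*conj(1) + 1*(-2)*conj(-1)]
      = (1/4)[(8) + (-2) + (4) + (2)] = 12/4 = 3
  <chi_rho, chi_4> = (1/4)[1*(8)*conj(1) + 1*(2)*conj(-1) + 1*(4)*conj(-1) + 1*(-2)*conj(1)]
      = (1/4)[(8) + (-2) + (-4) + (-2)] = 0/4 = 0
Dimension check: dim(rho) = sum (mult * dim) = 3*1 + 2*1 + 3*1 + 0*1 = 8 = chi_rho(e) = 8.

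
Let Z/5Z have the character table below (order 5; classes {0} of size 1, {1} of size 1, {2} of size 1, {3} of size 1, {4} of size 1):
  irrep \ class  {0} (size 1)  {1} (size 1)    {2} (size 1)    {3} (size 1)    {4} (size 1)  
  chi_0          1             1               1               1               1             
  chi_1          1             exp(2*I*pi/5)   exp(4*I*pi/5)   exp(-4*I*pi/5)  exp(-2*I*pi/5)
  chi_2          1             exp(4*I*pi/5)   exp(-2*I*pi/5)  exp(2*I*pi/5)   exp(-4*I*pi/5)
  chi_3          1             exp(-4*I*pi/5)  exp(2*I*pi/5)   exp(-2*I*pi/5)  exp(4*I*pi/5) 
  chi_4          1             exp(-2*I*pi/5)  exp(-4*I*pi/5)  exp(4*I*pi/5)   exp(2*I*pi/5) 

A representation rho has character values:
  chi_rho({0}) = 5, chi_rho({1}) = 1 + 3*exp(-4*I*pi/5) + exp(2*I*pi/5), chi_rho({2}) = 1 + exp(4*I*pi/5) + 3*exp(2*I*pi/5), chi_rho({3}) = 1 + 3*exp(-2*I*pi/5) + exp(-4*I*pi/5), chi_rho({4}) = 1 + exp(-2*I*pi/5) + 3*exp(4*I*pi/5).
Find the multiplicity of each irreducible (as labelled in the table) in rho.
Multiplicities: chi_0: 1, chi_1: 1, chi_2: 0, chi_3: 3, chi_4: 0.

Argument: Use <chi_rho, chi> = (1/|G|) sum_C |C| * chi_rho(C) * conj(chi(C)) with |G| = 5 for each irreducible chi in the table:
  <chi_rho, chi_0> = (1/5)[1*(5)*conj(1) + 1*(1 + 3*exp(-4*I*pi/5) + exp(2*I*pi/5))*conj(1) + 1*(1 + exp(4*I*pi/5) + 3*exp(2*I*pi/5))*conj(1) + 1*(1 + 3*exp(-2*I*pi/5) + exp(-4*I*pi/5))*conj(1) + 1*(1 + exp(-2*I*pi/5) + 3*exp(4*I*pi/5))*conj(1)]
      = (1/5)[(5) + (1 + 3*exp(-4*I*pi/5) + exp(2*I*pi/5)) + (1 + exp(4*I*pi/5) + 3*exp(2*I*pi/5)) + (1 + 3*exp(-2*I*pi/5) + exp(-4*I*pi/5)) + (1 + exp(-2*I*pi/5) + 3*exp(4*I*pi/5))] = 5/5 = 1
  <chi_rho, chi_1> = (1/5)[1*(5)*conj(1) + 1*(1 + 3*exp(-4*I*pi/5) + exp(2*I*pi/5))*conj(exp(2*I*pi/5)) + 1*(1 + exp(4*I*pi/5) + 3*exp(2*I*pi/5))*conj(exp(4*I*pi/5)) + 1*(1 + 3*exp(-2*I*pi/5) + exp(-4*I*pi/5))*conj(exp(-4*I*pi/5)) + 1*(1 + exp(-2*I*pi/5) + 3*exp(4*I*pi/5))*conj(exp(-2*I*pi/5))]
      = (1/5)[(5) + (1 + exp(-2*I*pi/5) + 3*exp(4*I*pi/5)) + (1 + 3*exp(-2*I*pi/5) + exp(-4*I*pi/5)) + (1 + exp(4*I*pi/5) + 3*exp(2*I*pi/5)) + (1 + 3*exp(-4*I*pi/5) + exp(2*I*pi/5))] = 5/5 = 1
  <chi_rho, chi_2> = (1/5)[1*(5)*conj(1) + 1*(1 + 3*exp(-4*I*pi/5) + exp(2*I*pi/5))*conj(exp(4*I*pi/5)) + 1*(1 + exp(4*I*pi/5) + 3*exp(2*I*pi/5))*conj(exp(-2*I*pi/5)) + 1*(1 + 3*exp(-2*I*pi/5) + exp(-4*I*pi/5))*conj(exp(2*I*pi/5)) + 1*(1 + exp(-2*I*pi/5) + 3*exp(4*I*pi/5))*conj(exp(-4*I*pi/5))]
      = (1/5)[(5) + (exp(-2*I*pi/5) + exp(-4*I*pi/5) + 3*exp(2*I*pi/5)) + (exp(-4*I*pi/5) + exp(2*I*pi/5) + 3*exp(4*I*pi/5)) + (3*exp(-4*I*pi/5) + exp(-2*I*pi/5) + exp(4*I*pi/5)) + (3*exp(-2*I*pi/5) + exp(4*I*pi/5) + exp(2*I*pi/5))] = 0/5 = 0
  <chi_rho, chi_3> = (1/5)[1*(5)*conj(1) + 1*(1 + 3*exp(-4*I*pi/5) + exp(2*I*pi/5))*conj(exp(-4*I*pi/5)) + 1*(1 + exp(4*I*pi/5) + 3*exp(2*I*pi/5))*conj(exp(2*I*pi/5)) + 1*(1 + 3*exp(-2*I*pi/5) + exp(-4*I*pi/5))*conj(exp(-2*I*pi/5)) + 1*(1 + exp(-2*I*pi/5) + 3*exp(4*I*pi/5))*conj(exp(4*I*pi/5))]
      = (1/5)[(5) + (3 + exp(-4*I*pi/5) + exp(4*I*pi/5)) + (3 + exp(-2*I*pi/5) + exp(2*I*pi/5)) + (3 + exp(-2*I*pi/5) + exp(2*I*pi/5)) + (3 + exp(-4*I*pi/5) + exp(4*I*pi/5))] = 15/5 = 3
  <chi_rho, chi_4> = (1/5)[1*(5)*conj(1) + 1*(1 + 3*exp(-4*I*pi/5) + exp(2*I*pi/5))*conj(exp(-2*I*pi/5)) + 1*(1 + exp(4*I*pi/5) + 3*exp(2*I*pi/5))*conj(exp(-4*I*pi/5)) + 1*(1 + 3*exp(-2*I*pi/5) + exp(-4*I*pi/5))*conj(exp(4*I*pi/5)) + 1*(1 + exp(-2*I*pi/5) + 3*exp(4*I*pi/5))*conj(exp(2*I*pi/5))]
      = (1/5)[(5) + (3*exp(-2*I*pi/5) + exp(4*I*pi/5) + exp(2*I*pi/5)) + (3*exp(-4*I*pi/5) + exp(-2*I*pi/5) + exp(4*I*pi/5)) + (exp(-4*I*pi/5) + exp(2*I*pi/5) + 3*exp(4*I*pi/5)) + (exp(-2*I*pi/5) + exp(-4*I*pi/5) + 3*exp(2*I*pi/5))] = 0/5 = 0
(Exp terms are combined using exp(i*s)*conj(exp(i*t)) = exp(i*(s-t)), and sums of them are collapsed using the identity that for every m > 1 the m distinct m-th roots of unity sum to 0, e.g. 1 + exp(2*I*pi/3) + exp(-2*I*pi/3) = 0.)
Dimension check: dim(rho) = sum (mult * dim) = 1*1 + 1*1 + 0*1 + 3*1 + 0*1 = 5 = chi_rho(e) = 5.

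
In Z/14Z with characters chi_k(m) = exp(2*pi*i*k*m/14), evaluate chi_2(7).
chi_2(7) = zeta_14^14 = 1

Details: chi_2(7) = zeta_14^(2*7) = zeta_14^14. Since zeta_14^14 = 1, this equals zeta_14^0 = exp(2*pi*i*0/14) = 1.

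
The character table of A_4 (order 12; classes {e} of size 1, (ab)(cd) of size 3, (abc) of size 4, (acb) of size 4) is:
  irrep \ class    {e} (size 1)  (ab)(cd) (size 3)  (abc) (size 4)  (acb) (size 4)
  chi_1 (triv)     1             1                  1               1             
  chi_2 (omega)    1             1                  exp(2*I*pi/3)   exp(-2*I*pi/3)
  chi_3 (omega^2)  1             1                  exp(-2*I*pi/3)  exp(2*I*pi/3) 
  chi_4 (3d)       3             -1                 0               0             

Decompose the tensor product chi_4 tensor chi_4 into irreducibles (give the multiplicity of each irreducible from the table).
chi_4 tensor chi_4 = chi_1 + chi_2 + chi_3 + 2*chi_4 (all other irreducibles have multiplicity 0).

The character of a tensor product is the pointwise product (chi_4 * chi_4)(C) = chi_4(C) * chi_4(C):
  {e}: (3)*(3), (ab)(cd): (-1)*(-1), (abc): (0)*(0), (acb): (0)*(0)
so (chi_4 * chi_4) takes values
  {e} -> 9, (ab)(cd) -> 1, (abc) -> 0, (acb) -> 0.
Now take the inner product of this character with each irreducible chi from the table, <chi_4*chi_4, chi> = (1/12) sum_C |C| (chi_4*chi_4)(C) conj(chi(C)):
  <chi_4*chi_4, chi_1> = (1/12)[1*(9)*conj(1) + 3*(1)*conj(1) + 4*(0)*conj(1) + 4*(0)*conj(1)]
      = (1/12)[(9) + (3) + (0) + (0)] = 12/12 = 1
  <chi_4*chi_4, chi_2> = (1/12)[1*(9)*conj(1) + 3*(1)*conj(1) + 4*(0)*conj(exp(2*I*pi/3)) + 4*(0)*conj(exp(-2*I*pi/3))]
      = (1/12)[(9) + (3) + (0) + (0)] = 12/12 = 1
  <chi_4*chi_4, chi_3> = (1/12)[1*(9)*conj(1) + 3*(1)*conj(1) + 4*(0)*conj(exp(-2*I*pi/3)) + 4*(0)*conj(exp(2*I*pi/3))]
      = (1/12)[(9) + (3) + (0) + (0)] = 12/12 = 1
  <chi_4*chi_4, chi_4> = (1/12)[1*(9)*conj(3) + 3*(1)*conj(-1) + 4*(0)*conj(0) + 4*(0)*conj(0)]
      = (1/12)[(27) + (-3) + (0) + (0)] = 24/12 = 2
(Exp terms are combined using exp(i*s)*conj(exp(i*t)) = exp(i*(s-t)), and sums of them are collapsed using the identity that for every m > 1 the m distinct m-th roots of unity sum to 0, e.g. 1 + exp(2*I*pi/3) + exp(-2*I*pi/3) = 0.)
Hence the multiplicities are chi_1: 1, chi_2: 1, chi_3: 1, chi_4: 2. Dimension check: dim(chi_4)*dim(chi_4) = 3*3 = 9 and sum (mult * dim) = 1*1 + 1*1 + 1*1 + 2*3 = 9.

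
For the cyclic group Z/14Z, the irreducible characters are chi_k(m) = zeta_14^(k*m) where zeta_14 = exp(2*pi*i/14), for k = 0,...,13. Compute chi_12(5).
chi_12(5) = zeta_14^60 = exp(4*I*pi/7)

Solution. chi_12(5) = zeta_14^(12*5) = zeta_14^60. Since zeta_14^14 = 1, this equals zeta_14^4 = exp(2*pi*i*4/14) = exp(4*I*pi/7).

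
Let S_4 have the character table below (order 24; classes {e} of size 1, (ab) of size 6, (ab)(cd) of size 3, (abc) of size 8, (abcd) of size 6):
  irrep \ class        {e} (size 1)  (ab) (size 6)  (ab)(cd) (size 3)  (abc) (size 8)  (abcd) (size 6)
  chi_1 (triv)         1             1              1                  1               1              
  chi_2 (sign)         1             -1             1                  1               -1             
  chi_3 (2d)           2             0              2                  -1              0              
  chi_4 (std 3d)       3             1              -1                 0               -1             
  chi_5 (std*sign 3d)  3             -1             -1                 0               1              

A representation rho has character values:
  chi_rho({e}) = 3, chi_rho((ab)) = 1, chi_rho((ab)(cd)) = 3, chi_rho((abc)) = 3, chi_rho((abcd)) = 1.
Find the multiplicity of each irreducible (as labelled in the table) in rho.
Multiplicities: chi_1: 2, chi_2: 1, chi_3: 0, chi_4: 0, chi_5: 0.

Use <chi_rho, chi> = (1/|G|) sum_C |C| * chi_rho(C) * conj(chi(C)) with |G| = 24 for each irreducible chi in the table:
  <chi_rho, chi_1> = (1/24)[1*(3)*conj(1) + 6*(1)*conj(1) + 3*(3)*conj(1) + 8*(3)*conj(1) + 6*(1)*conj(1)]
      = (1/24)[(3) + (6) + (9) + (24) + (6)] = 48/24 = 2
  <chi_rho, chi_2> = (1/24)[1*(3)*conj(1) + 6*(1)*conj(-1) + 3*(3)*conj(1) + 8*(3)*conj(1) + 6*(1)*conj(-1)]
      = (1/24)[(3) + (-6) + (9) + (24) + (-6)] = 24/24 = 1
  <chi_rho, chi_3> = (1/24)[1*(3)*conj(2) + 6*(1)*conj(0) + 3*(3)*conj(2) + 8*(3)*conj(-1) + 6*(1)*conj(0)]
      = (1/24)[(6) + (0) + (18) + (-24) + (0)] = 0/24 = 0
  <chi_rho, chi_4> = (1/24)[1*(3)*conj(3) + 6*(1)*conj(1) + 3*(3)*conj(-1) + 8*(3)*conj(0) + 6*(1)*conj(-1)]
      = (1/24)[(9) + (6) + (-9) + (0) + (-6)] = 0/24 = 0
  <chi_rho, chi_5> = (1/24)[1*(3)*conj(3) + 6*(1)*conj(-1) + 3*(3)*conj(-1) + 8*(3)*conj(0) + 6*(1)*conj(1)]
      = (1/24)[(9) + (-6) + (-9) + (0) + (6)] = 0/24 = 0
Dimension check: dim(rho) = sum (mult * dim) = 2*1 + 1*1 + 0*2 + 0*3 + 0*3 = 3 = chi_rho(e) = 3.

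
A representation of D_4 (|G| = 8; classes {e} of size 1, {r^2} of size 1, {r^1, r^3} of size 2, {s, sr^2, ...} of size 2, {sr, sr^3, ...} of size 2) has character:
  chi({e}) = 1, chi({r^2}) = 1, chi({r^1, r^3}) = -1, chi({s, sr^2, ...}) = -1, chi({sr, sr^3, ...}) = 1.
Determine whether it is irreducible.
Irreducible: <chi, chi> = 1.

Argument: <chi, chi> = (1/|G|) sum_C |C| * |chi(C)|^2 = (1/8)[1*|1|^2 + 1*|1|^2 + 2*|-1|^2 + 2*|-1|^2 + 2*|1|^2]
  = (1/8)[(1) + (1) + (2) + (2) + (2)] = 8/8 = 1.
A character is irreducible iff <chi, chi> = 1, so this representation is irreducible.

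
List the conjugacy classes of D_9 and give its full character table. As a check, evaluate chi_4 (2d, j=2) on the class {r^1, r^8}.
Conjugacy classes: {e} of size 1, {r^1, r^8} of size 2, {r^2, r^7} of size 2, {r^3, r^6} of size 2, {r^4, r^5} of size 2, {s, sr, ..., sr^8} of size 9.
Character table:
  irrep \ class              {e} (size 1)  {r^1, r^8} (size 2)  {r^2, r^7} (size 2)  {r^3, r^6} (size 2)  {r^4, r^5} (size 2)  {s, sr, ..., sr^8} (size 9)
  chi_1 (triv)               1             1                    1                    1                    1                    1                          
  chi_2 (sign: r->1, s->-1)  1             1                    1                    1                    1                    -1                         
  chi_3 (2d, j=1)            2             2*cos(2*pi/9)        2*cos(4*pi/9)        -1                   -2*cos(pi/9)         0                          
  chi_4 (2d, j=2)            2             2*cos(4*pi/9)        -2*cos(pi/9)         -1                   2*cos(2*pi/9)        0                          
  chi_5 (2d, j=3)            2             -1                   -1                   2                    -1                   0                          
  chi_6 (2d, j=4)            2             -2*cos(pi/9)         2*cos(2*pi/9)        -1                   2*cos(4*pi/9)        0                          

Spot check: chi_4 (2d, j=2) on {r^1, r^8} = 2*cos(4*pi/9).

Reasoning: D_9 has order 2*9 = 18 with 6 conjugacy classes, hence 6 irreducibles. Sum of squared dims 1 + 1 + 4 + 4 + 4 + 4 = 18 = |G|. Linear characters come from the abelianisation; the 2-dimensional irreps have character r^k -> 2*cos(2*pi*j*k/9), reflections -> 0.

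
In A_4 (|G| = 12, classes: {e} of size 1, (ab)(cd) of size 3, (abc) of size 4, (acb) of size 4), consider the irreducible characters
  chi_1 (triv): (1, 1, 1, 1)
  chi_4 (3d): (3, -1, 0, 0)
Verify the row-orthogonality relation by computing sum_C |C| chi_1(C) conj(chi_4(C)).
Sum = 0; so <chi_1, chi_4> = 0 (distinct irreducibles are orthogonal).

Solution. Compute term by term over conjugacy classes (|C| * chi_1(C) * conj(chi_4(C))):
  1*(1)*conj(3) + 3*(1)*conj(-1) + 4*(1)*conj(0) + 4*(1)*conj(0)
  = (3) + (-3) + (0) + (0)
  = 0.
(Exp terms are combined using exp(i*s)*conj(exp(i*t)) = exp(i*(s-t)), and sums of them are collapsed using the identity that for every m > 1 the m distinct m-th roots of unity sum to 0, e.g. 1 + exp(2*I*pi/3) + exp(-2*I*pi/3) = 0.)
Dividing by |G| = 12 gives 0/12 = 0, matching the row-orthogonality relation <chi_1, chi_4> = [chi_1 = chi_4].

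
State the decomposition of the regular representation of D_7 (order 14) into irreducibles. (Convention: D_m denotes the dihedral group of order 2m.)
Each irreducible V_i of dimension d_i appears with multiplicity d_i, i.e. rho_reg = (direct sum over all irreducibles V_i) d_i V_i. The irreducible dimensions for D_7 are 1, 1, 2, 2, 2: 2 irreducibles of dimension 1, each with multiplicity 1; 3 irreducibles of dimension 2, each with multiplicity 2. Total dimension 2*1*1 + 3*2*2 = 14 = |G|.

Proof sketch: General theorem: in the regular representation of a finite group G, each irreducible appears with multiplicity equal to its dimension. Check: dim(rho_reg) = sum d_i^2 = 1 + 1 + 4 + 4 + 4 = 14 = |G|.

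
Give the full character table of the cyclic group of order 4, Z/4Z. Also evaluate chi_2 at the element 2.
Character table of Z/4Z (irreps indexed chi_0,...,chi_3 with chi_k(m) = zeta_4^(k*m), zeta_4 = exp(2*pi*i/4)):
  irrep \ class  {0} (size 1)  {1} (size 1)  {2} (size 1)  {3} (size 1)
  chi_0          1             1             1             1           
  chi_1          1             I             -1            -I          
  chi_2          1             -1            1             -1          
  chi_3          1             -I            -1            I           

Spot check: chi_2(2) = zeta_4^(2*2) = zeta_4^4 = 1.

Explanation: Z/4Z is abelian, so all 4 irreducible complex representations are 1-dimensional. They are given by chi_k(m) = zeta_4^(k*m) for k = 0,...,3. Row orthogonality: sum_m chi_k(m) conj(chi_l(m)) = 4 * [k = l].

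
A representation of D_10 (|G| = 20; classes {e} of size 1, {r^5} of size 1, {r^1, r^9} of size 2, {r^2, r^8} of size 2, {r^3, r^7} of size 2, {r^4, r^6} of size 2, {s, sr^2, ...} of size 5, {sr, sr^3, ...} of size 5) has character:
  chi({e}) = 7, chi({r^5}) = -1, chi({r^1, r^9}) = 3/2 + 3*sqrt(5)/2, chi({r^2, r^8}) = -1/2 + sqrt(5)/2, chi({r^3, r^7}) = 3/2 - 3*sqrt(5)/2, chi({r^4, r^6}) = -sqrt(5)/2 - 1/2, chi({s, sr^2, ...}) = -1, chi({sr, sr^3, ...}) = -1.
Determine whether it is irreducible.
Not irreducible (reducible): <chi, chi> = 6 > 1.

<chi, chi> = (1/|G|) sum_C |C| * |chi(C)|^2 = (1/20)[1*|7|^2 + 1*|-1|^2 + 2*|3/2 + 3*sqrt(5)/2|^2 + 2*|-1/2 + sqrt(5)/2|^2 + 2*|3/2 - 3*sqrt(5)/2|^2 + 2*|-sqrt(5)/2 - 1/2|^2 + 5*|-1|^2 + 5*|-1|^2]
  = (1/20)[(49) + (1) + (9*sqrt(5) + 27) + (3 - sqrt(5)) + (27 - 9*sqrt(5)) + (sqrt(5) + 3) + (5) + (5)] = 120/20 = 6.
A character is irreducible iff <chi, chi> = 1, so this representation is reducible.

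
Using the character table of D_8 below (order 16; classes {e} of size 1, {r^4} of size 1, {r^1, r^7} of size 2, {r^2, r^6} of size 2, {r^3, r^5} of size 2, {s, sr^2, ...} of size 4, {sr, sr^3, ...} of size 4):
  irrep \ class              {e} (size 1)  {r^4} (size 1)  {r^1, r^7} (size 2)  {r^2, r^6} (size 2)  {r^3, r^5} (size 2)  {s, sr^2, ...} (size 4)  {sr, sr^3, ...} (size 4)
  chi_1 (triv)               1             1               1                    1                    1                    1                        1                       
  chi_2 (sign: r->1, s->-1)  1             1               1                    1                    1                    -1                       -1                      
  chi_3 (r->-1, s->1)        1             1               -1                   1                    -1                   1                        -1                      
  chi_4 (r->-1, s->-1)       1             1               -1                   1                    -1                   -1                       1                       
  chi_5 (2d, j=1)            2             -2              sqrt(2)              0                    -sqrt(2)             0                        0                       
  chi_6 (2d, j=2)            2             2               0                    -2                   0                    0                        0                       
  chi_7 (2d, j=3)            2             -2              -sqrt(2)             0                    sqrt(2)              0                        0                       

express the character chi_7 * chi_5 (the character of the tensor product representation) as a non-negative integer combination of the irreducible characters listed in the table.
chi_7 tensor chi_5 = chi_3 + chi_4 + chi_6 (all other irreducibles have multiplicity 0).

Solution. The character of a tensor product is the pointwise product (chi_7 * chi_5)(C) = chi_7(C) * chi_5(C):
  {e}: (2)*(2), {r^4}: (-2)*(-2), {r^1, r^7}: (-sqrt(2))*(sqrt(2)), {r^2, r^6}: (0)*(0), {r^3, r^5}: (sqrt(2))*(-sqrt(2)), {s, sr^2, ...}: (0)*(0), {sr, sr^3, ...}: (0)*(0)
so (chi_7 * chi_5) takes values
  {e} -> 4, {r^4} -> 4, {r^1, r^7} -> -2, {r^2, r^6} -> 0, {r^3, r^5} -> -2, {s, sr^2, ...} -> 0, {sr, sr^3, ...} -> 0.
Now take the inner product of this character with each irreducible chi from the table, <chi_7*chi_5, chi> = (1/16) sum_C |C| (chi_7*chi_5)(C) conj(chi(C)):
  <chi_7*chi_5, chi_1> = (1/16)[1*(4)*conj(1) + 1*(4)*conj(1) + 2*(-2)*conj(1) + 2*(0)*conj(1) + 2*(-2)*conj(1) + 4*(0)*conj(1) + 4*(0)*conj(1)]
      = (1/16)[(4) + (4) + (-4) + (0) + (-4) + (0) + (0)] = 0/16 = 0
  <chi_7*chi_5, chi_2> = (1/16)[1*(4)*conj(1) + 1*(4)*conj(1) + 2*(-2)*conj(1) + 2*(0)*conj(1) + 2*(-2)*conj(1) + 4*(0)*conj(-1) + 4*(0)*conj(-1)]
      = (1/16)[(4) + (4) + (-4) + (0) + (-4) + (0) + (0)] = 0/16 = 0
  <chi_7*chi_5, chi_3> = (1/16)[1*(4)*conj(1) + 1*(4)*conj(1) + 2*(-2)*conj(-1) + 2*(0)*conj(1) + 2*(-2)*conj(-1) + 4*(0)*conj(1) + 4*(0)*conj(-1)]
      = (1/16)[(4) + (4) + (4) + (0) + (4) + (0) + (0)] = 16/16 = 1
  <chi_7*chi_5, chi_4> = (1/16)[1*(4)*conj(1) + 1*(4)*conj(1) + 2*(-2)*conj(-1) + 2*(0)*conj(1) + 2*(-2)*conj(-1) + 4*(0)*conj(-1) + 4*(0)*conj(1)]
      = (1/16)[(4) + (4) + (4) + (0) + (4) + (0) + (0)] = 16/16 = 1
  <chi_7*chi_5, chi_5> = (1/16)[1*(4)*conj(2) + 1*(4)*conj(-2) + 2*(-2)*conj(sqrt(2)) + 2*(0)*conj(0) + 2*(-2)*conj(-sqrt(2)) + 4*(0)*conj(0) + 4*(0)*conj(0)]
      = (1/16)[(8) + (-8) + (-4*sqrt(2)) + (0) + (4*sqrt(2)) + (0) + (0)] = 0/16 = 0
  <chi_7*chi_5, chi_6> = (1/16)[1*(4)*conj(2) + 1*(4)*conj(2) + 2*(-2)*conj(0) + 2*(0)*conj(-2) + 2*(-2)*conj(0) + 4*(0)*conj(0) + 4*(0)*conj(0)]
      = (1/16)[(8) + (8) + (0) + (0) + (0) + (0) + (0)] = 16/16 = 1
  <chi_7*chi_5, chi_7> = (1/16)[1*(4)*conj(2) + 1*(4)*conj(-2) + 2*(-2)*conj(-sqrt(2)) + 2*(0)*conj(0) + 2*(-2)*conj(sqrt(2)) + 4*(0)*conj(0) + 4*(0)*conj(0)]
      = (1/16)[(8) + (-8) + (4*sqrt(2)) + (0) + (-4*sqrt(2)) + (0) + (0)] = 0/16 = 0
Hence the multiplicities are chi_3: 1, chi_4: 1, chi_6: 1. Dimension check: dim(chi_7)*dim(chi_5) = 2*2 = 4 and sum (mult * dim) = 1*1 + 1*1 + 1*2 = 4.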